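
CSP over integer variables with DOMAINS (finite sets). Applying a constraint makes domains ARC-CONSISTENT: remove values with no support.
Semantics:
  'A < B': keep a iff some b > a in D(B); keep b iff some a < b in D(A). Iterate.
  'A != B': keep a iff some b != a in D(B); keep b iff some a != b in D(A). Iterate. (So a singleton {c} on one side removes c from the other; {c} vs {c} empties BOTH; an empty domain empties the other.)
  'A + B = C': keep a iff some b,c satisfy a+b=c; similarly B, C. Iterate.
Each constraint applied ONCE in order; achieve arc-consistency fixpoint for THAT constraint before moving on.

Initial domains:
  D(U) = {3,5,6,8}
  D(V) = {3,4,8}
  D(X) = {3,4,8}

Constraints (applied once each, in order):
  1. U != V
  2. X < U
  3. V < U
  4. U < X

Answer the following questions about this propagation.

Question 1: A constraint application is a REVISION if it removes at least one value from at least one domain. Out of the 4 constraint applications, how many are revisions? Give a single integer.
Answer: 3

Derivation:
Constraint 1 (U != V) on D(U)={3,5,6,8} D(V)={3,4,8}: no change => not a revision
Constraint 2 (X < U) on D(X)={3,4,8} D(U)={3,5,6,8}: X {3,4,8}->{3,4}; U {3,5,6,8}->{5,6,8} => REVISION
Constraint 3 (V < U) on D(V)={3,4,8} D(U)={5,6,8}: V {3,4,8}->{3,4} => REVISION
Constraint 4 (U < X) on D(U)={5,6,8} D(X)={3,4}: U {5,6,8}->{}; X {3,4}->{} => REVISION
Total revisions = 3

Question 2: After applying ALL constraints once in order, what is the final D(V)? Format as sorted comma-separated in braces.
Constraint 1 (U != V) on D(U)={3,5,6,8} D(V)={3,4,8}: no change
Constraint 2 (X < U) on D(X)={3,4,8} D(U)={3,5,6,8}: X {3,4,8}->{3,4}; U {3,5,6,8}->{5,6,8}
Constraint 3 (V < U) on D(V)={3,4,8} D(U)={5,6,8}: V {3,4,8}->{3,4}
Constraint 4 (U < X) on D(U)={5,6,8} D(X)={3,4}: U {5,6,8}->{}; X {3,4}->{}
So after all 4 constraints: D(V) = {3,4}

Answer: {3,4}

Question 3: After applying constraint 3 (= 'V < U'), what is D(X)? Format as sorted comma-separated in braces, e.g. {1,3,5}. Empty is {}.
Constraint 1 (U != V) on D(U)={3,5,6,8} D(V)={3,4,8}: no change
Constraint 2 (X < U) on D(X)={3,4,8} D(U)={3,5,6,8}: X {3,4,8}->{3,4}; U {3,5,6,8}->{5,6,8}
Constraint 3 (V < U) on D(V)={3,4,8} D(U)={5,6,8}: V {3,4,8}->{3,4}
So after constraint 3: D(X) = {3,4}

Answer: {3,4}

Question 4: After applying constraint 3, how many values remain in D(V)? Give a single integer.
Constraint 1 (U != V) on D(U)={3,5,6,8} D(V)={3,4,8}: no change
Constraint 2 (X < U) on D(X)={3,4,8} D(U)={3,5,6,8}: X {3,4,8}->{3,4}; U {3,5,6,8}->{5,6,8}
Constraint 3 (V < U) on D(V)={3,4,8} D(U)={5,6,8}: V {3,4,8}->{3,4}
So after constraint 3: D(V)={3,4}, size = 2

Answer: 2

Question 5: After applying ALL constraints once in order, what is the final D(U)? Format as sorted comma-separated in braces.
Answer: {}

Derivation:
Constraint 1 (U != V) on D(U)={3,5,6,8} D(V)={3,4,8}: no change
Constraint 2 (X < U) on D(X)={3,4,8} D(U)={3,5,6,8}: X {3,4,8}->{3,4}; U {3,5,6,8}->{5,6,8}
Constraint 3 (V < U) on D(V)={3,4,8} D(U)={5,6,8}: V {3,4,8}->{3,4}
Constraint 4 (U < X) on D(U)={5,6,8} D(X)={3,4}: U {5,6,8}->{}; X {3,4}->{}
So after all 4 constraints: D(U) = {}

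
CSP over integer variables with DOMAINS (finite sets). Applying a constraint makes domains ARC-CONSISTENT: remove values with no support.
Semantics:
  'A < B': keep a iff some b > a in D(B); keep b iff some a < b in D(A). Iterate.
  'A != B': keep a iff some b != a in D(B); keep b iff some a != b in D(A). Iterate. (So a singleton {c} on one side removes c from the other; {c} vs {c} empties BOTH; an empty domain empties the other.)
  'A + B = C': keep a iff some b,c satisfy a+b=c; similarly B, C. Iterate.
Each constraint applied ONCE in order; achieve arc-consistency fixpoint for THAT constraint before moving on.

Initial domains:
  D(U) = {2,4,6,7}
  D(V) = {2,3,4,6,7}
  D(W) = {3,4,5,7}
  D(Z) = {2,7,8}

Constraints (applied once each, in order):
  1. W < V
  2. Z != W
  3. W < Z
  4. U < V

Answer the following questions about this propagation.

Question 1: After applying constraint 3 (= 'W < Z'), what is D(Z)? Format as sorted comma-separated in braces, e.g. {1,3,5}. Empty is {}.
Answer: {7,8}

Derivation:
Constraint 1 (W < V) on D(W)={3,4,5,7} D(V)={2,3,4,6,7}: W {3,4,5,7}->{3,4,5}; V {2,3,4,6,7}->{4,6,7}
Constraint 2 (Z != W) on D(Z)={2,7,8} D(W)={3,4,5}: no change
Constraint 3 (W < Z) on D(W)={3,4,5} D(Z)={2,7,8}: Z {2,7,8}->{7,8}
So after constraint 3: D(Z) = {7,8}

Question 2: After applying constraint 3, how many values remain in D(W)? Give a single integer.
Answer: 3

Derivation:
Constraint 1 (W < V) on D(W)={3,4,5,7} D(V)={2,3,4,6,7}: W {3,4,5,7}->{3,4,5}; V {2,3,4,6,7}->{4,6,7}
Constraint 2 (Z != W) on D(Z)={2,7,8} D(W)={3,4,5}: no change
Constraint 3 (W < Z) on D(W)={3,4,5} D(Z)={2,7,8}: Z {2,7,8}->{7,8}
So after constraint 3: D(W)={3,4,5}, size = 3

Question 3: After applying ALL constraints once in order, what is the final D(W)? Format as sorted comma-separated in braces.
Answer: {3,4,5}

Derivation:
Constraint 1 (W < V) on D(W)={3,4,5,7} D(V)={2,3,4,6,7}: W {3,4,5,7}->{3,4,5}; V {2,3,4,6,7}->{4,6,7}
Constraint 2 (Z != W) on D(Z)={2,7,8} D(W)={3,4,5}: no change
Constraint 3 (W < Z) on D(W)={3,4,5} D(Z)={2,7,8}: Z {2,7,8}->{7,8}
Constraint 4 (U < V) on D(U)={2,4,6,7} D(V)={4,6,7}: U {2,4,6,7}->{2,4,6}
So after all 4 constraints: D(W) = {3,4,5}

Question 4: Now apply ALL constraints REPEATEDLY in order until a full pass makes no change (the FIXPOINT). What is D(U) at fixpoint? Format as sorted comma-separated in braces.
pass 0 (initial): D(U)={2,4,6,7}
pass 1: U {2,4,6,7}->{2,4,6}; V {2,3,4,6,7}->{4,6,7}; W {3,4,5,7}->{3,4,5}; Z {2,7,8}->{7,8}
pass 2: no change
Fixpoint after 2 passes: D(U) = {2,4,6}

Answer: {2,4,6}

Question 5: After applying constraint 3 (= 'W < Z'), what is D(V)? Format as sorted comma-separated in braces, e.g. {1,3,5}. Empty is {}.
Answer: {4,6,7}

Derivation:
Constraint 1 (W < V) on D(W)={3,4,5,7} D(V)={2,3,4,6,7}: W {3,4,5,7}->{3,4,5}; V {2,3,4,6,7}->{4,6,7}
Constraint 2 (Z != W) on D(Z)={2,7,8} D(W)={3,4,5}: no change
Constraint 3 (W < Z) on D(W)={3,4,5} D(Z)={2,7,8}: Z {2,7,8}->{7,8}
So after constraint 3: D(V) = {4,6,7}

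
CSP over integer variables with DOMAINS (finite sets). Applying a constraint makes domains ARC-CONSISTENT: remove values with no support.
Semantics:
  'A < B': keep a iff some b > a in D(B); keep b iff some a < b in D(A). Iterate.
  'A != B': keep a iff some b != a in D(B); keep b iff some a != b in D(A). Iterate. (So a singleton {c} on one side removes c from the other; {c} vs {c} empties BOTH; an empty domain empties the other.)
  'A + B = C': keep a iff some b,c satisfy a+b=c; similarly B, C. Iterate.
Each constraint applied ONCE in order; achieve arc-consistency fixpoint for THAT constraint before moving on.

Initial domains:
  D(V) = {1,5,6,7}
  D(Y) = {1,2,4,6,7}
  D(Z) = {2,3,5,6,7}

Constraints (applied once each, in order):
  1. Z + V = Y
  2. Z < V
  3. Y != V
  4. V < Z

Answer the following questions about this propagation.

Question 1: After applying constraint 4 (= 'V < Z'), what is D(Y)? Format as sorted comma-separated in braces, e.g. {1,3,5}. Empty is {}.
Constraint 1 (Z + V = Y) on D(Z)={2,3,5,6,7} D(V)={1,5,6,7} D(Y)={1,2,4,6,7}: Z {2,3,5,6,7}->{2,3,5,6}; V {1,5,6,7}->{1,5}; Y {1,2,4,6,7}->{4,6,7}
Constraint 2 (Z < V) on D(Z)={2,3,5,6} D(V)={1,5}: Z {2,3,5,6}->{2,3}; V {1,5}->{5}
Constraint 3 (Y != V) on D(Y)={4,6,7} D(V)={5}: no change
Constraint 4 (V < Z) on D(V)={5} D(Z)={2,3}: V {5}->{}; Z {2,3}->{}
So after constraint 4: D(Y) = {4,6,7}

Answer: {4,6,7}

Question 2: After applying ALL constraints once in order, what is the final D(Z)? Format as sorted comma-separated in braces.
Constraint 1 (Z + V = Y) on D(Z)={2,3,5,6,7} D(V)={1,5,6,7} D(Y)={1,2,4,6,7}: Z {2,3,5,6,7}->{2,3,5,6}; V {1,5,6,7}->{1,5}; Y {1,2,4,6,7}->{4,6,7}
Constraint 2 (Z < V) on D(Z)={2,3,5,6} D(V)={1,5}: Z {2,3,5,6}->{2,3}; V {1,5}->{5}
Constraint 3 (Y != V) on D(Y)={4,6,7} D(V)={5}: no change
Constraint 4 (V < Z) on D(V)={5} D(Z)={2,3}: V {5}->{}; Z {2,3}->{}
So after all 4 constraints: D(Z) = {}

Answer: {}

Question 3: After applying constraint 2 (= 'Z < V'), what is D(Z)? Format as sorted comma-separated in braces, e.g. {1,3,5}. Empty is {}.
Answer: {2,3}

Derivation:
Constraint 1 (Z + V = Y) on D(Z)={2,3,5,6,7} D(V)={1,5,6,7} D(Y)={1,2,4,6,7}: Z {2,3,5,6,7}->{2,3,5,6}; V {1,5,6,7}->{1,5}; Y {1,2,4,6,7}->{4,6,7}
Constraint 2 (Z < V) on D(Z)={2,3,5,6} D(V)={1,5}: Z {2,3,5,6}->{2,3}; V {1,5}->{5}
So after constraint 2: D(Z) = {2,3}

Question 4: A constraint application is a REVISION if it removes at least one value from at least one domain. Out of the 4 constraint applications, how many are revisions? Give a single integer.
Constraint 1 (Z + V = Y) on D(Z)={2,3,5,6,7} D(V)={1,5,6,7} D(Y)={1,2,4,6,7}: Z {2,3,5,6,7}->{2,3,5,6}; V {1,5,6,7}->{1,5}; Y {1,2,4,6,7}->{4,6,7} => REVISION
Constraint 2 (Z < V) on D(Z)={2,3,5,6} D(V)={1,5}: Z {2,3,5,6}->{2,3}; V {1,5}->{5} => REVISION
Constraint 3 (Y != V) on D(Y)={4,6,7} D(V)={5}: no change => not a revision
Constraint 4 (V < Z) on D(V)={5} D(Z)={2,3}: V {5}->{}; Z {2,3}->{} => REVISION
Total revisions = 3

Answer: 3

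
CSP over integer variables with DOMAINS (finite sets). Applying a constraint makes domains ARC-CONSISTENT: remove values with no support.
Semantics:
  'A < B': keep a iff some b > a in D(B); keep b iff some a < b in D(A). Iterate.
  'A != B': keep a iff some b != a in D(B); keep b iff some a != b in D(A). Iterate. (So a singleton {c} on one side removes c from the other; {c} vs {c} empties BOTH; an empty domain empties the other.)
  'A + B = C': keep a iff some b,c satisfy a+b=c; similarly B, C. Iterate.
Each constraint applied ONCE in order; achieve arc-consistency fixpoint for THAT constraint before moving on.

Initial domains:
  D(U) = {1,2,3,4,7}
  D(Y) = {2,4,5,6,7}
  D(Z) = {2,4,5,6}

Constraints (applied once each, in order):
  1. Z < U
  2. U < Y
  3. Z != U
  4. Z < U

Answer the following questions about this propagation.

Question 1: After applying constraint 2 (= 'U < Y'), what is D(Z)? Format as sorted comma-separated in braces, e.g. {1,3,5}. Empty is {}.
Answer: {2,4,5,6}

Derivation:
Constraint 1 (Z < U) on D(Z)={2,4,5,6} D(U)={1,2,3,4,7}: U {1,2,3,4,7}->{3,4,7}
Constraint 2 (U < Y) on D(U)={3,4,7} D(Y)={2,4,5,6,7}: U {3,4,7}->{3,4}; Y {2,4,5,6,7}->{4,5,6,7}
So after constraint 2: D(Z) = {2,4,5,6}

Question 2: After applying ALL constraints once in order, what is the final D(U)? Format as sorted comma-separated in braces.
Constraint 1 (Z < U) on D(Z)={2,4,5,6} D(U)={1,2,3,4,7}: U {1,2,3,4,7}->{3,4,7}
Constraint 2 (U < Y) on D(U)={3,4,7} D(Y)={2,4,5,6,7}: U {3,4,7}->{3,4}; Y {2,4,5,6,7}->{4,5,6,7}
Constraint 3 (Z != U) on D(Z)={2,4,5,6} D(U)={3,4}: no change
Constraint 4 (Z < U) on D(Z)={2,4,5,6} D(U)={3,4}: Z {2,4,5,6}->{2}
So after all 4 constraints: D(U) = {3,4}

Answer: {3,4}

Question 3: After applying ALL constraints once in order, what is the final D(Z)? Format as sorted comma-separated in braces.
Answer: {2}

Derivation:
Constraint 1 (Z < U) on D(Z)={2,4,5,6} D(U)={1,2,3,4,7}: U {1,2,3,4,7}->{3,4,7}
Constraint 2 (U < Y) on D(U)={3,4,7} D(Y)={2,4,5,6,7}: U {3,4,7}->{3,4}; Y {2,4,5,6,7}->{4,5,6,7}
Constraint 3 (Z != U) on D(Z)={2,4,5,6} D(U)={3,4}: no change
Constraint 4 (Z < U) on D(Z)={2,4,5,6} D(U)={3,4}: Z {2,4,5,6}->{2}
So after all 4 constraints: D(Z) = {2}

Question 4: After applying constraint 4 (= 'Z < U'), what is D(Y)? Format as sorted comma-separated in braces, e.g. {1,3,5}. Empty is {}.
Answer: {4,5,6,7}

Derivation:
Constraint 1 (Z < U) on D(Z)={2,4,5,6} D(U)={1,2,3,4,7}: U {1,2,3,4,7}->{3,4,7}
Constraint 2 (U < Y) on D(U)={3,4,7} D(Y)={2,4,5,6,7}: U {3,4,7}->{3,4}; Y {2,4,5,6,7}->{4,5,6,7}
Constraint 3 (Z != U) on D(Z)={2,4,5,6} D(U)={3,4}: no change
Constraint 4 (Z < U) on D(Z)={2,4,5,6} D(U)={3,4}: Z {2,4,5,6}->{2}
So after constraint 4: D(Y) = {4,5,6,7}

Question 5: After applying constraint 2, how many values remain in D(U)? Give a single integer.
Constraint 1 (Z < U) on D(Z)={2,4,5,6} D(U)={1,2,3,4,7}: U {1,2,3,4,7}->{3,4,7}
Constraint 2 (U < Y) on D(U)={3,4,7} D(Y)={2,4,5,6,7}: U {3,4,7}->{3,4}; Y {2,4,5,6,7}->{4,5,6,7}
So after constraint 2: D(U)={3,4}, size = 2

Answer: 2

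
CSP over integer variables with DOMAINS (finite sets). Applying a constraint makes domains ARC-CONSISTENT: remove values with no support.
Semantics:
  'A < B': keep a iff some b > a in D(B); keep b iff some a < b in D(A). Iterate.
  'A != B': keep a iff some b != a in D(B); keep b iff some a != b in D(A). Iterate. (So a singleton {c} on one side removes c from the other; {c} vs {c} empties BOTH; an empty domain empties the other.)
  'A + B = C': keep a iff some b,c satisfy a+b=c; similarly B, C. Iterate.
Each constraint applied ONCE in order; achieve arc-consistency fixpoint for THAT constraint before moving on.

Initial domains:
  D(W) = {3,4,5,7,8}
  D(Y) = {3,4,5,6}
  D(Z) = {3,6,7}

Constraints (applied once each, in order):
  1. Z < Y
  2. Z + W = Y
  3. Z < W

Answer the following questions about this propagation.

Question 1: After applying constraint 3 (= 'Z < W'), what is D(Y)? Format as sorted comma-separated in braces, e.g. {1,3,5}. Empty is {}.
Answer: {6}

Derivation:
Constraint 1 (Z < Y) on D(Z)={3,6,7} D(Y)={3,4,5,6}: Z {3,6,7}->{3}; Y {3,4,5,6}->{4,5,6}
Constraint 2 (Z + W = Y) on D(Z)={3} D(W)={3,4,5,7,8} D(Y)={4,5,6}: W {3,4,5,7,8}->{3}; Y {4,5,6}->{6}
Constraint 3 (Z < W) on D(Z)={3} D(W)={3}: Z {3}->{}; W {3}->{}
So after constraint 3: D(Y) = {6}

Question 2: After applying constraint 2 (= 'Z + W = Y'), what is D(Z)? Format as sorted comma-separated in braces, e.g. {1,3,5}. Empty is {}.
Answer: {3}

Derivation:
Constraint 1 (Z < Y) on D(Z)={3,6,7} D(Y)={3,4,5,6}: Z {3,6,7}->{3}; Y {3,4,5,6}->{4,5,6}
Constraint 2 (Z + W = Y) on D(Z)={3} D(W)={3,4,5,7,8} D(Y)={4,5,6}: W {3,4,5,7,8}->{3}; Y {4,5,6}->{6}
So after constraint 2: D(Z) = {3}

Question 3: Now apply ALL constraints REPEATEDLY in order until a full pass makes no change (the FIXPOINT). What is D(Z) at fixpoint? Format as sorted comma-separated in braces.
Answer: {}

Derivation:
pass 0 (initial): D(Z)={3,6,7}
pass 1: W {3,4,5,7,8}->{}; Y {3,4,5,6}->{6}; Z {3,6,7}->{}
pass 2: Y {6}->{}
pass 3: no change
Fixpoint after 3 passes: D(Z) = {}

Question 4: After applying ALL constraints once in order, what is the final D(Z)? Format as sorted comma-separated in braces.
Constraint 1 (Z < Y) on D(Z)={3,6,7} D(Y)={3,4,5,6}: Z {3,6,7}->{3}; Y {3,4,5,6}->{4,5,6}
Constraint 2 (Z + W = Y) on D(Z)={3} D(W)={3,4,5,7,8} D(Y)={4,5,6}: W {3,4,5,7,8}->{3}; Y {4,5,6}->{6}
Constraint 3 (Z < W) on D(Z)={3} D(W)={3}: Z {3}->{}; W {3}->{}
So after all 3 constraints: D(Z) = {}

Answer: {}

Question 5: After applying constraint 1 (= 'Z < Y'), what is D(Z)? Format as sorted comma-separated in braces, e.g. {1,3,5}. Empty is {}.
Answer: {3}

Derivation:
Constraint 1 (Z < Y) on D(Z)={3,6,7} D(Y)={3,4,5,6}: Z {3,6,7}->{3}; Y {3,4,5,6}->{4,5,6}
So after constraint 1: D(Z) = {3}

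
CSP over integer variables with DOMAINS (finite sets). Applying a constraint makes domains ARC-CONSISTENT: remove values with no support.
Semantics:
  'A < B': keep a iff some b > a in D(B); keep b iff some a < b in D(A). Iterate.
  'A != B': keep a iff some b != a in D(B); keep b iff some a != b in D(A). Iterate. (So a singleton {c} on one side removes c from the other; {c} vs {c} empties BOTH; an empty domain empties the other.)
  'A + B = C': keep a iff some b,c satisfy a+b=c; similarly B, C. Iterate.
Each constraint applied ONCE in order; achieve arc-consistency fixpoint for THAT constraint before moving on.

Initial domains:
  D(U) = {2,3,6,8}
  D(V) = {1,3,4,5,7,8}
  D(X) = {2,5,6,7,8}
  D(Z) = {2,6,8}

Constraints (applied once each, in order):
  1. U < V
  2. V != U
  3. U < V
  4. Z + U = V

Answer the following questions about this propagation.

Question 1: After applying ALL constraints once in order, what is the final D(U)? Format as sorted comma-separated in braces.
Answer: {2,3,6}

Derivation:
Constraint 1 (U < V) on D(U)={2,3,6,8} D(V)={1,3,4,5,7,8}: U {2,3,6,8}->{2,3,6}; V {1,3,4,5,7,8}->{3,4,5,7,8}
Constraint 2 (V != U) on D(V)={3,4,5,7,8} D(U)={2,3,6}: no change
Constraint 3 (U < V) on D(U)={2,3,6} D(V)={3,4,5,7,8}: no change
Constraint 4 (Z + U = V) on D(Z)={2,6,8} D(U)={2,3,6} D(V)={3,4,5,7,8}: Z {2,6,8}->{2,6}; V {3,4,5,7,8}->{4,5,8}
So after all 4 constraints: D(U) = {2,3,6}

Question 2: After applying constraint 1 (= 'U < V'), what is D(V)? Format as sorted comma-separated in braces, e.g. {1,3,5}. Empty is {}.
Constraint 1 (U < V) on D(U)={2,3,6,8} D(V)={1,3,4,5,7,8}: U {2,3,6,8}->{2,3,6}; V {1,3,4,5,7,8}->{3,4,5,7,8}
So after constraint 1: D(V) = {3,4,5,7,8}

Answer: {3,4,5,7,8}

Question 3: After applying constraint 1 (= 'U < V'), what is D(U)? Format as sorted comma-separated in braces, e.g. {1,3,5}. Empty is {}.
Constraint 1 (U < V) on D(U)={2,3,6,8} D(V)={1,3,4,5,7,8}: U {2,3,6,8}->{2,3,6}; V {1,3,4,5,7,8}->{3,4,5,7,8}
So after constraint 1: D(U) = {2,3,6}

Answer: {2,3,6}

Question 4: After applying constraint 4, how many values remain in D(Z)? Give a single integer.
Answer: 2

Derivation:
Constraint 1 (U < V) on D(U)={2,3,6,8} D(V)={1,3,4,5,7,8}: U {2,3,6,8}->{2,3,6}; V {1,3,4,5,7,8}->{3,4,5,7,8}
Constraint 2 (V != U) on D(V)={3,4,5,7,8} D(U)={2,3,6}: no change
Constraint 3 (U < V) on D(U)={2,3,6} D(V)={3,4,5,7,8}: no change
Constraint 4 (Z + U = V) on D(Z)={2,6,8} D(U)={2,3,6} D(V)={3,4,5,7,8}: Z {2,6,8}->{2,6}; V {3,4,5,7,8}->{4,5,8}
So after constraint 4: D(Z)={2,6}, size = 2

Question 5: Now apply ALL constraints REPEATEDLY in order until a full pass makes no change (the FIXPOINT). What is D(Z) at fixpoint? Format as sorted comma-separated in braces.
Answer: {2,6}

Derivation:
pass 0 (initial): D(Z)={2,6,8}
pass 1: U {2,3,6,8}->{2,3,6}; V {1,3,4,5,7,8}->{4,5,8}; Z {2,6,8}->{2,6}
pass 2: no change
Fixpoint after 2 passes: D(Z) = {2,6}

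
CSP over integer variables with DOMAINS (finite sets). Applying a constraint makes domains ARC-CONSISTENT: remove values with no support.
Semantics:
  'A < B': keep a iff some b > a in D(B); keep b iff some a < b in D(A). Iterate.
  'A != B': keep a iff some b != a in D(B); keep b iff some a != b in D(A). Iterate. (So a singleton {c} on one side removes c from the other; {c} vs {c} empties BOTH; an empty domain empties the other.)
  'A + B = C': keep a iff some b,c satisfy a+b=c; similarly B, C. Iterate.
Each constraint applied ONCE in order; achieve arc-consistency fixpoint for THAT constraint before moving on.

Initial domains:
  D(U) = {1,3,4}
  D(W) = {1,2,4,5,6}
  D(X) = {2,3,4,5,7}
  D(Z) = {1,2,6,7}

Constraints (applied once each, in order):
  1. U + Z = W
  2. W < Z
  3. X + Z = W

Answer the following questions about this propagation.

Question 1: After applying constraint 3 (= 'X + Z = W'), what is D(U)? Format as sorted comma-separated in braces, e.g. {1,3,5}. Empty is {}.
Constraint 1 (U + Z = W) on D(U)={1,3,4} D(Z)={1,2,6,7} D(W)={1,2,4,5,6}: Z {1,2,6,7}->{1,2}; W {1,2,4,5,6}->{2,4,5,6}
Constraint 2 (W < Z) on D(W)={2,4,5,6} D(Z)={1,2}: W {2,4,5,6}->{}; Z {1,2}->{}
Constraint 3 (X + Z = W) on D(X)={2,3,4,5,7} D(Z)={} D(W)={}: X {2,3,4,5,7}->{}
So after constraint 3: D(U) = {1,3,4}

Answer: {1,3,4}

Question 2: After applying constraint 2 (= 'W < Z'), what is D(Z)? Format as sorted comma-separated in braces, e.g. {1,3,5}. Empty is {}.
Answer: {}

Derivation:
Constraint 1 (U + Z = W) on D(U)={1,3,4} D(Z)={1,2,6,7} D(W)={1,2,4,5,6}: Z {1,2,6,7}->{1,2}; W {1,2,4,5,6}->{2,4,5,6}
Constraint 2 (W < Z) on D(W)={2,4,5,6} D(Z)={1,2}: W {2,4,5,6}->{}; Z {1,2}->{}
So after constraint 2: D(Z) = {}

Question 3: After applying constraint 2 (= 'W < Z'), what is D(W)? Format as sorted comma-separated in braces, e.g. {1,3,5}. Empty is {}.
Answer: {}

Derivation:
Constraint 1 (U + Z = W) on D(U)={1,3,4} D(Z)={1,2,6,7} D(W)={1,2,4,5,6}: Z {1,2,6,7}->{1,2}; W {1,2,4,5,6}->{2,4,5,6}
Constraint 2 (W < Z) on D(W)={2,4,5,6} D(Z)={1,2}: W {2,4,5,6}->{}; Z {1,2}->{}
So after constraint 2: D(W) = {}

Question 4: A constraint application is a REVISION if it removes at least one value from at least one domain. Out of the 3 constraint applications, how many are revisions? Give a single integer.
Constraint 1 (U + Z = W) on D(U)={1,3,4} D(Z)={1,2,6,7} D(W)={1,2,4,5,6}: Z {1,2,6,7}->{1,2}; W {1,2,4,5,6}->{2,4,5,6} => REVISION
Constraint 2 (W < Z) on D(W)={2,4,5,6} D(Z)={1,2}: W {2,4,5,6}->{}; Z {1,2}->{} => REVISION
Constraint 3 (X + Z = W) on D(X)={2,3,4,5,7} D(Z)={} D(W)={}: X {2,3,4,5,7}->{} => REVISION
Total revisions = 3

Answer: 3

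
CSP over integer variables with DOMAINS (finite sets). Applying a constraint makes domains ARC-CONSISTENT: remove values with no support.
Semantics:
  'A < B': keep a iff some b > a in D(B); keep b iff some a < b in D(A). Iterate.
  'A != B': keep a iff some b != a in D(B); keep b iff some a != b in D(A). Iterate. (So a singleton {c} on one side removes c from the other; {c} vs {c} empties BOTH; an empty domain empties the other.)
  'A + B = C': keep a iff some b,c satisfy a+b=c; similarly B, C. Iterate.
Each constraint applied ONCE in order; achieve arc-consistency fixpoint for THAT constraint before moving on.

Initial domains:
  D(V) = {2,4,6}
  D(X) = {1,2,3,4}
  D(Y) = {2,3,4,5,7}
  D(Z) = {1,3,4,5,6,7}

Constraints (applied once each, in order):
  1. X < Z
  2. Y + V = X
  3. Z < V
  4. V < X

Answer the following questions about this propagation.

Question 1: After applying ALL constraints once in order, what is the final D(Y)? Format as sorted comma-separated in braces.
Constraint 1 (X < Z) on D(X)={1,2,3,4} D(Z)={1,3,4,5,6,7}: Z {1,3,4,5,6,7}->{3,4,5,6,7}
Constraint 2 (Y + V = X) on D(Y)={2,3,4,5,7} D(V)={2,4,6} D(X)={1,2,3,4}: Y {2,3,4,5,7}->{2}; V {2,4,6}->{2}; X {1,2,3,4}->{4}
Constraint 3 (Z < V) on D(Z)={3,4,5,6,7} D(V)={2}: Z {3,4,5,6,7}->{}; V {2}->{}
Constraint 4 (V < X) on D(V)={} D(X)={4}: X {4}->{}
So after all 4 constraints: D(Y) = {2}

Answer: {2}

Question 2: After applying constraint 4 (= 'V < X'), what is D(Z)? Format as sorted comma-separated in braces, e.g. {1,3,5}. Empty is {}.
Constraint 1 (X < Z) on D(X)={1,2,3,4} D(Z)={1,3,4,5,6,7}: Z {1,3,4,5,6,7}->{3,4,5,6,7}
Constraint 2 (Y + V = X) on D(Y)={2,3,4,5,7} D(V)={2,4,6} D(X)={1,2,3,4}: Y {2,3,4,5,7}->{2}; V {2,4,6}->{2}; X {1,2,3,4}->{4}
Constraint 3 (Z < V) on D(Z)={3,4,5,6,7} D(V)={2}: Z {3,4,5,6,7}->{}; V {2}->{}
Constraint 4 (V < X) on D(V)={} D(X)={4}: X {4}->{}
So after constraint 4: D(Z) = {}

Answer: {}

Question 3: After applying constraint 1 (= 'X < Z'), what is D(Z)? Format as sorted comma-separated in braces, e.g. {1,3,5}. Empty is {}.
Constraint 1 (X < Z) on D(X)={1,2,3,4} D(Z)={1,3,4,5,6,7}: Z {1,3,4,5,6,7}->{3,4,5,6,7}
So after constraint 1: D(Z) = {3,4,5,6,7}

Answer: {3,4,5,6,7}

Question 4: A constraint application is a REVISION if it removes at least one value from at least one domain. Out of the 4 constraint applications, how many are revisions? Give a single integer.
Answer: 4

Derivation:
Constraint 1 (X < Z) on D(X)={1,2,3,4} D(Z)={1,3,4,5,6,7}: Z {1,3,4,5,6,7}->{3,4,5,6,7} => REVISION
Constraint 2 (Y + V = X) on D(Y)={2,3,4,5,7} D(V)={2,4,6} D(X)={1,2,3,4}: Y {2,3,4,5,7}->{2}; V {2,4,6}->{2}; X {1,2,3,4}->{4} => REVISION
Constraint 3 (Z < V) on D(Z)={3,4,5,6,7} D(V)={2}: Z {3,4,5,6,7}->{}; V {2}->{} => REVISION
Constraint 4 (V < X) on D(V)={} D(X)={4}: X {4}->{} => REVISION
Total revisions = 4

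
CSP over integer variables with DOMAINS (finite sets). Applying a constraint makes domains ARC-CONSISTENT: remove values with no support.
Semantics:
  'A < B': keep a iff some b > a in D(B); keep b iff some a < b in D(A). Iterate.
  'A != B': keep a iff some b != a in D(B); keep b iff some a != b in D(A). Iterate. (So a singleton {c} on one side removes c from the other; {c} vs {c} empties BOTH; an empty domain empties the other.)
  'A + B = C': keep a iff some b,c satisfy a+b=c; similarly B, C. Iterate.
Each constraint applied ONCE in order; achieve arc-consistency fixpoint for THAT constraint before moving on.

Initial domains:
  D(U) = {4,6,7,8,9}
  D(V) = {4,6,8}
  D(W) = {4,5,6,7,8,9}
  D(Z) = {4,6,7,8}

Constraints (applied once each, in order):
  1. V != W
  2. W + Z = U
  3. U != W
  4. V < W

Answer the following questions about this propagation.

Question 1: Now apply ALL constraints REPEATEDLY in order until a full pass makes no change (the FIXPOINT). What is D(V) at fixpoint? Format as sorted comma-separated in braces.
pass 0 (initial): D(V)={4,6,8}
pass 1: U {4,6,7,8,9}->{8,9}; V {4,6,8}->{4}; W {4,5,6,7,8,9}->{5}; Z {4,6,7,8}->{4}
pass 2: U {8,9}->{9}
pass 3: no change
Fixpoint after 3 passes: D(V) = {4}

Answer: {4}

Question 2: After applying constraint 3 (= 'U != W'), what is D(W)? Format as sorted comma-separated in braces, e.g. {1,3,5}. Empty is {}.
Constraint 1 (V != W) on D(V)={4,6,8} D(W)={4,5,6,7,8,9}: no change
Constraint 2 (W + Z = U) on D(W)={4,5,6,7,8,9} D(Z)={4,6,7,8} D(U)={4,6,7,8,9}: W {4,5,6,7,8,9}->{4,5}; Z {4,6,7,8}->{4}; U {4,6,7,8,9}->{8,9}
Constraint 3 (U != W) on D(U)={8,9} D(W)={4,5}: no change
So after constraint 3: D(W) = {4,5}

Answer: {4,5}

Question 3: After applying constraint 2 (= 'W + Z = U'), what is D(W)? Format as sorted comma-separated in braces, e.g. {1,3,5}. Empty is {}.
Answer: {4,5}

Derivation:
Constraint 1 (V != W) on D(V)={4,6,8} D(W)={4,5,6,7,8,9}: no change
Constraint 2 (W + Z = U) on D(W)={4,5,6,7,8,9} D(Z)={4,6,7,8} D(U)={4,6,7,8,9}: W {4,5,6,7,8,9}->{4,5}; Z {4,6,7,8}->{4}; U {4,6,7,8,9}->{8,9}
So after constraint 2: D(W) = {4,5}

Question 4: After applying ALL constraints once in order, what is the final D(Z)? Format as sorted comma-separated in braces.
Answer: {4}

Derivation:
Constraint 1 (V != W) on D(V)={4,6,8} D(W)={4,5,6,7,8,9}: no change
Constraint 2 (W + Z = U) on D(W)={4,5,6,7,8,9} D(Z)={4,6,7,8} D(U)={4,6,7,8,9}: W {4,5,6,7,8,9}->{4,5}; Z {4,6,7,8}->{4}; U {4,6,7,8,9}->{8,9}
Constraint 3 (U != W) on D(U)={8,9} D(W)={4,5}: no change
Constraint 4 (V < W) on D(V)={4,6,8} D(W)={4,5}: V {4,6,8}->{4}; W {4,5}->{5}
So after all 4 constraints: D(Z) = {4}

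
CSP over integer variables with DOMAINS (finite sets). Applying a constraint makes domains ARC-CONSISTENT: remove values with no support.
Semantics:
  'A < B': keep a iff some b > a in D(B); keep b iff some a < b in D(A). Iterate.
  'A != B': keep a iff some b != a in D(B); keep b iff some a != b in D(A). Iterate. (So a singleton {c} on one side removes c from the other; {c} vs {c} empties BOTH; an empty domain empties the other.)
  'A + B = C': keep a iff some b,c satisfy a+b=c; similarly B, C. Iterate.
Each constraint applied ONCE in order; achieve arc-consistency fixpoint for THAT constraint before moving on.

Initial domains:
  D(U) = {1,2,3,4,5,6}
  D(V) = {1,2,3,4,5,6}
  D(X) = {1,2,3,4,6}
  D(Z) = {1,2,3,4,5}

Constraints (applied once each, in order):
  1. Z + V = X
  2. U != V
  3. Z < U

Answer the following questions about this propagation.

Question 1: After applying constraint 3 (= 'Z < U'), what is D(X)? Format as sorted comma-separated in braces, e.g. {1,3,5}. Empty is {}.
Answer: {2,3,4,6}

Derivation:
Constraint 1 (Z + V = X) on D(Z)={1,2,3,4,5} D(V)={1,2,3,4,5,6} D(X)={1,2,3,4,6}: V {1,2,3,4,5,6}->{1,2,3,4,5}; X {1,2,3,4,6}->{2,3,4,6}
Constraint 2 (U != V) on D(U)={1,2,3,4,5,6} D(V)={1,2,3,4,5}: no change
Constraint 3 (Z < U) on D(Z)={1,2,3,4,5} D(U)={1,2,3,4,5,6}: U {1,2,3,4,5,6}->{2,3,4,5,6}
So after constraint 3: D(X) = {2,3,4,6}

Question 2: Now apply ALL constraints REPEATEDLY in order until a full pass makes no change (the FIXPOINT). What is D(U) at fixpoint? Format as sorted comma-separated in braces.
Answer: {2,3,4,5,6}

Derivation:
pass 0 (initial): D(U)={1,2,3,4,5,6}
pass 1: U {1,2,3,4,5,6}->{2,3,4,5,6}; V {1,2,3,4,5,6}->{1,2,3,4,5}; X {1,2,3,4,6}->{2,3,4,6}
pass 2: no change
Fixpoint after 2 passes: D(U) = {2,3,4,5,6}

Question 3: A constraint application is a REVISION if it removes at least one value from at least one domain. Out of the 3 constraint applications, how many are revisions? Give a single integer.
Answer: 2

Derivation:
Constraint 1 (Z + V = X) on D(Z)={1,2,3,4,5} D(V)={1,2,3,4,5,6} D(X)={1,2,3,4,6}: V {1,2,3,4,5,6}->{1,2,3,4,5}; X {1,2,3,4,6}->{2,3,4,6} => REVISION
Constraint 2 (U != V) on D(U)={1,2,3,4,5,6} D(V)={1,2,3,4,5}: no change => not a revision
Constraint 3 (Z < U) on D(Z)={1,2,3,4,5} D(U)={1,2,3,4,5,6}: U {1,2,3,4,5,6}->{2,3,4,5,6} => REVISION
Total revisions = 2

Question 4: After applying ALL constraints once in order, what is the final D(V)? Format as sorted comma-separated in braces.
Constraint 1 (Z + V = X) on D(Z)={1,2,3,4,5} D(V)={1,2,3,4,5,6} D(X)={1,2,3,4,6}: V {1,2,3,4,5,6}->{1,2,3,4,5}; X {1,2,3,4,6}->{2,3,4,6}
Constraint 2 (U != V) on D(U)={1,2,3,4,5,6} D(V)={1,2,3,4,5}: no change
Constraint 3 (Z < U) on D(Z)={1,2,3,4,5} D(U)={1,2,3,4,5,6}: U {1,2,3,4,5,6}->{2,3,4,5,6}
So after all 3 constraints: D(V) = {1,2,3,4,5}

Answer: {1,2,3,4,5}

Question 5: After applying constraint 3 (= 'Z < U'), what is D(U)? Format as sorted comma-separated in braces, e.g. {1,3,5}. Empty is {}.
Answer: {2,3,4,5,6}

Derivation:
Constraint 1 (Z + V = X) on D(Z)={1,2,3,4,5} D(V)={1,2,3,4,5,6} D(X)={1,2,3,4,6}: V {1,2,3,4,5,6}->{1,2,3,4,5}; X {1,2,3,4,6}->{2,3,4,6}
Constraint 2 (U != V) on D(U)={1,2,3,4,5,6} D(V)={1,2,3,4,5}: no change
Constraint 3 (Z < U) on D(Z)={1,2,3,4,5} D(U)={1,2,3,4,5,6}: U {1,2,3,4,5,6}->{2,3,4,5,6}
So after constraint 3: D(U) = {2,3,4,5,6}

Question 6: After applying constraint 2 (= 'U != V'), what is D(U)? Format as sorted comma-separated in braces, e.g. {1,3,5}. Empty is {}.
Constraint 1 (Z + V = X) on D(Z)={1,2,3,4,5} D(V)={1,2,3,4,5,6} D(X)={1,2,3,4,6}: V {1,2,3,4,5,6}->{1,2,3,4,5}; X {1,2,3,4,6}->{2,3,4,6}
Constraint 2 (U != V) on D(U)={1,2,3,4,5,6} D(V)={1,2,3,4,5}: no change
So after constraint 2: D(U) = {1,2,3,4,5,6}

Answer: {1,2,3,4,5,6}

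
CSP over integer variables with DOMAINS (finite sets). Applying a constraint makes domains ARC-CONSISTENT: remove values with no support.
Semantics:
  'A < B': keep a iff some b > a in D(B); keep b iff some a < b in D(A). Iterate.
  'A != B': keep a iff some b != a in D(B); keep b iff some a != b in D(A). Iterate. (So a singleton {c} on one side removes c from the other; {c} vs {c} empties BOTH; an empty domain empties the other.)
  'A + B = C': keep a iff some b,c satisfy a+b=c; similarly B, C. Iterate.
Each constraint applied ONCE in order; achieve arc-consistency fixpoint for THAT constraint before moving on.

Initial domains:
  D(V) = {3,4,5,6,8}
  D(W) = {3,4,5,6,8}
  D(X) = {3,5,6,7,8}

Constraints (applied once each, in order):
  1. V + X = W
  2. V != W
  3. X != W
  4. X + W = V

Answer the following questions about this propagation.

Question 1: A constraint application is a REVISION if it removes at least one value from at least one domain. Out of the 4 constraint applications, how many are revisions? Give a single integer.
Constraint 1 (V + X = W) on D(V)={3,4,5,6,8} D(X)={3,5,6,7,8} D(W)={3,4,5,6,8}: V {3,4,5,6,8}->{3,5}; X {3,5,6,7,8}->{3,5}; W {3,4,5,6,8}->{6,8} => REVISION
Constraint 2 (V != W) on D(V)={3,5} D(W)={6,8}: no change => not a revision
Constraint 3 (X != W) on D(X)={3,5} D(W)={6,8}: no change => not a revision
Constraint 4 (X + W = V) on D(X)={3,5} D(W)={6,8} D(V)={3,5}: X {3,5}->{}; W {6,8}->{}; V {3,5}->{} => REVISION
Total revisions = 2

Answer: 2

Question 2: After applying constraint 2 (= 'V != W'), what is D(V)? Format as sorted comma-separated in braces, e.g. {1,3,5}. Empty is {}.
Constraint 1 (V + X = W) on D(V)={3,4,5,6,8} D(X)={3,5,6,7,8} D(W)={3,4,5,6,8}: V {3,4,5,6,8}->{3,5}; X {3,5,6,7,8}->{3,5}; W {3,4,5,6,8}->{6,8}
Constraint 2 (V != W) on D(V)={3,5} D(W)={6,8}: no change
So after constraint 2: D(V) = {3,5}

Answer: {3,5}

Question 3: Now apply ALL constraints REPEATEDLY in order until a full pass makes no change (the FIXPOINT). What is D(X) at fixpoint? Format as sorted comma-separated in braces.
pass 0 (initial): D(X)={3,5,6,7,8}
pass 1: V {3,4,5,6,8}->{}; W {3,4,5,6,8}->{}; X {3,5,6,7,8}->{}
pass 2: no change
Fixpoint after 2 passes: D(X) = {}

Answer: {}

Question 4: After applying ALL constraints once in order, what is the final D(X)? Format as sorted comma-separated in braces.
Constraint 1 (V + X = W) on D(V)={3,4,5,6,8} D(X)={3,5,6,7,8} D(W)={3,4,5,6,8}: V {3,4,5,6,8}->{3,5}; X {3,5,6,7,8}->{3,5}; W {3,4,5,6,8}->{6,8}
Constraint 2 (V != W) on D(V)={3,5} D(W)={6,8}: no change
Constraint 3 (X != W) on D(X)={3,5} D(W)={6,8}: no change
Constraint 4 (X + W = V) on D(X)={3,5} D(W)={6,8} D(V)={3,5}: X {3,5}->{}; W {6,8}->{}; V {3,5}->{}
So after all 4 constraints: D(X) = {}

Answer: {}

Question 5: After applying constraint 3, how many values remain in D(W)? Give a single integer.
Answer: 2

Derivation:
Constraint 1 (V + X = W) on D(V)={3,4,5,6,8} D(X)={3,5,6,7,8} D(W)={3,4,5,6,8}: V {3,4,5,6,8}->{3,5}; X {3,5,6,7,8}->{3,5}; W {3,4,5,6,8}->{6,8}
Constraint 2 (V != W) on D(V)={3,5} D(W)={6,8}: no change
Constraint 3 (X != W) on D(X)={3,5} D(W)={6,8}: no change
So after constraint 3: D(W)={6,8}, size = 2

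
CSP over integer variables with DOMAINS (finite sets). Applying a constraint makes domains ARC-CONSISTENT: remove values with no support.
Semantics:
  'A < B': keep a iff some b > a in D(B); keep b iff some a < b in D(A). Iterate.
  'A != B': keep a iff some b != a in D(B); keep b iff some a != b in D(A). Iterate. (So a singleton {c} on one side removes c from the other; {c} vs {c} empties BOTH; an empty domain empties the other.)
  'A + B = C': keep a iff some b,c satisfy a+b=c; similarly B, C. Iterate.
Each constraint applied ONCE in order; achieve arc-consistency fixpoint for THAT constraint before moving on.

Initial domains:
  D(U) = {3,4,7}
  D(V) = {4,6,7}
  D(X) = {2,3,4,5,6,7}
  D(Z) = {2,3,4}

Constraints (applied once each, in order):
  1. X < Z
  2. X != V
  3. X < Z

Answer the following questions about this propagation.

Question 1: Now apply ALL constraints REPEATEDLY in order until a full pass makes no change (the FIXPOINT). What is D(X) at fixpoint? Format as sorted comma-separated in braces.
pass 0 (initial): D(X)={2,3,4,5,6,7}
pass 1: X {2,3,4,5,6,7}->{2,3}; Z {2,3,4}->{3,4}
pass 2: no change
Fixpoint after 2 passes: D(X) = {2,3}

Answer: {2,3}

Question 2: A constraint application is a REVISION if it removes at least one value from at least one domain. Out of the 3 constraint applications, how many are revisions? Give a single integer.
Answer: 1

Derivation:
Constraint 1 (X < Z) on D(X)={2,3,4,5,6,7} D(Z)={2,3,4}: X {2,3,4,5,6,7}->{2,3}; Z {2,3,4}->{3,4} => REVISION
Constraint 2 (X != V) on D(X)={2,3} D(V)={4,6,7}: no change => not a revision
Constraint 3 (X < Z) on D(X)={2,3} D(Z)={3,4}: no change => not a revision
Total revisions = 1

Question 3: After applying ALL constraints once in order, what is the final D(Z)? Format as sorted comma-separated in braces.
Answer: {3,4}

Derivation:
Constraint 1 (X < Z) on D(X)={2,3,4,5,6,7} D(Z)={2,3,4}: X {2,3,4,5,6,7}->{2,3}; Z {2,3,4}->{3,4}
Constraint 2 (X != V) on D(X)={2,3} D(V)={4,6,7}: no change
Constraint 3 (X < Z) on D(X)={2,3} D(Z)={3,4}: no change
So after all 3 constraints: D(Z) = {3,4}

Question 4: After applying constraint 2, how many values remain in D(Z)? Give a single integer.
Constraint 1 (X < Z) on D(X)={2,3,4,5,6,7} D(Z)={2,3,4}: X {2,3,4,5,6,7}->{2,3}; Z {2,3,4}->{3,4}
Constraint 2 (X != V) on D(X)={2,3} D(V)={4,6,7}: no change
So after constraint 2: D(Z)={3,4}, size = 2

Answer: 2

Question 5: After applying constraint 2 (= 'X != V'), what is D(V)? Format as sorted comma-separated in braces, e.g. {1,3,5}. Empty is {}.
Constraint 1 (X < Z) on D(X)={2,3,4,5,6,7} D(Z)={2,3,4}: X {2,3,4,5,6,7}->{2,3}; Z {2,3,4}->{3,4}
Constraint 2 (X != V) on D(X)={2,3} D(V)={4,6,7}: no change
So after constraint 2: D(V) = {4,6,7}

Answer: {4,6,7}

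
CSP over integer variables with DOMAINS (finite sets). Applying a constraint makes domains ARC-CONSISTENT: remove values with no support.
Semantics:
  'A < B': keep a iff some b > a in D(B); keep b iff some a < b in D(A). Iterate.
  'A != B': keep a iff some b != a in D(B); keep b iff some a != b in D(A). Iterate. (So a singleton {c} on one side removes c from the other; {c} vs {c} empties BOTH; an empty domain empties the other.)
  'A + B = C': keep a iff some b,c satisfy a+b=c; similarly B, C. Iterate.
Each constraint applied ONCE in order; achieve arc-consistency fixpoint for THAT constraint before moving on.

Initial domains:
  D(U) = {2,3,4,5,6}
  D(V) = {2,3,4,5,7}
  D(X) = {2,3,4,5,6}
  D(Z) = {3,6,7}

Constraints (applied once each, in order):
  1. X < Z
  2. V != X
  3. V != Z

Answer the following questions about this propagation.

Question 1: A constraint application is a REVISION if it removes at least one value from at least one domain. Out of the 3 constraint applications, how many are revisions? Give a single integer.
Constraint 1 (X < Z) on D(X)={2,3,4,5,6} D(Z)={3,6,7}: no change => not a revision
Constraint 2 (V != X) on D(V)={2,3,4,5,7} D(X)={2,3,4,5,6}: no change => not a revision
Constraint 3 (V != Z) on D(V)={2,3,4,5,7} D(Z)={3,6,7}: no change => not a revision
Total revisions = 0

Answer: 0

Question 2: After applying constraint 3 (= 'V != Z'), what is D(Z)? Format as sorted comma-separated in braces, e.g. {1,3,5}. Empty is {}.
Constraint 1 (X < Z) on D(X)={2,3,4,5,6} D(Z)={3,6,7}: no change
Constraint 2 (V != X) on D(V)={2,3,4,5,7} D(X)={2,3,4,5,6}: no change
Constraint 3 (V != Z) on D(V)={2,3,4,5,7} D(Z)={3,6,7}: no change
So after constraint 3: D(Z) = {3,6,7}

Answer: {3,6,7}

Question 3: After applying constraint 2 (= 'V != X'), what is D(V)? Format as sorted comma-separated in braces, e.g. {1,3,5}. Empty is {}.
Constraint 1 (X < Z) on D(X)={2,3,4,5,6} D(Z)={3,6,7}: no change
Constraint 2 (V != X) on D(V)={2,3,4,5,7} D(X)={2,3,4,5,6}: no change
So after constraint 2: D(V) = {2,3,4,5,7}

Answer: {2,3,4,5,7}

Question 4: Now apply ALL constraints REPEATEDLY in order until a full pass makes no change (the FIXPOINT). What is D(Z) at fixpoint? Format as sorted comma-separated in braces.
pass 0 (initial): D(Z)={3,6,7}
pass 1: no change
Fixpoint after 1 passes: D(Z) = {3,6,7}

Answer: {3,6,7}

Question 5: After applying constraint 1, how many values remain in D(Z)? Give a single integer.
Answer: 3

Derivation:
Constraint 1 (X < Z) on D(X)={2,3,4,5,6} D(Z)={3,6,7}: no change
So after constraint 1: D(Z)={3,6,7}, size = 3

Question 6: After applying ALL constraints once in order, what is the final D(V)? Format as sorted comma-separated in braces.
Answer: {2,3,4,5,7}

Derivation:
Constraint 1 (X < Z) on D(X)={2,3,4,5,6} D(Z)={3,6,7}: no change
Constraint 2 (V != X) on D(V)={2,3,4,5,7} D(X)={2,3,4,5,6}: no change
Constraint 3 (V != Z) on D(V)={2,3,4,5,7} D(Z)={3,6,7}: no change
So after all 3 constraints: D(V) = {2,3,4,5,7}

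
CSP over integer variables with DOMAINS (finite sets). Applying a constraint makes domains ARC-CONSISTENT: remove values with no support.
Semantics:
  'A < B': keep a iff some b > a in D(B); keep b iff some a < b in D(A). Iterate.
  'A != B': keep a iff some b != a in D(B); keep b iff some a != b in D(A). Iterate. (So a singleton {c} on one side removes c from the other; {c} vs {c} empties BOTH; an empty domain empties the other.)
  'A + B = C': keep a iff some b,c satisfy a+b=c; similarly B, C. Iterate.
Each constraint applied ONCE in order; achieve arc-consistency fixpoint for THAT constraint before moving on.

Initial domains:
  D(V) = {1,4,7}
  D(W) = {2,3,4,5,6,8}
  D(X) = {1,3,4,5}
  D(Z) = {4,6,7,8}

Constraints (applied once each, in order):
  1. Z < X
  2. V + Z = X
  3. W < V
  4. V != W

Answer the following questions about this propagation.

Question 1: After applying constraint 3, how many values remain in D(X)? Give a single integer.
Answer: 1

Derivation:
Constraint 1 (Z < X) on D(Z)={4,6,7,8} D(X)={1,3,4,5}: Z {4,6,7,8}->{4}; X {1,3,4,5}->{5}
Constraint 2 (V + Z = X) on D(V)={1,4,7} D(Z)={4} D(X)={5}: V {1,4,7}->{1}
Constraint 3 (W < V) on D(W)={2,3,4,5,6,8} D(V)={1}: W {2,3,4,5,6,8}->{}; V {1}->{}
So after constraint 3: D(X)={5}, size = 1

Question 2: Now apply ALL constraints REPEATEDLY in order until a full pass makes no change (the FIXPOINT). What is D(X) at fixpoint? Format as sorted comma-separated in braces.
pass 0 (initial): D(X)={1,3,4,5}
pass 1: V {1,4,7}->{}; W {2,3,4,5,6,8}->{}; X {1,3,4,5}->{5}; Z {4,6,7,8}->{4}
pass 2: X {5}->{}; Z {4}->{}
pass 3: no change
Fixpoint after 3 passes: D(X) = {}

Answer: {}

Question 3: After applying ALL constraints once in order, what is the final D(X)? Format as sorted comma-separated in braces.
Constraint 1 (Z < X) on D(Z)={4,6,7,8} D(X)={1,3,4,5}: Z {4,6,7,8}->{4}; X {1,3,4,5}->{5}
Constraint 2 (V + Z = X) on D(V)={1,4,7} D(Z)={4} D(X)={5}: V {1,4,7}->{1}
Constraint 3 (W < V) on D(W)={2,3,4,5,6,8} D(V)={1}: W {2,3,4,5,6,8}->{}; V {1}->{}
Constraint 4 (V != W) on D(V)={} D(W)={}: no change
So after all 4 constraints: D(X) = {5}

Answer: {5}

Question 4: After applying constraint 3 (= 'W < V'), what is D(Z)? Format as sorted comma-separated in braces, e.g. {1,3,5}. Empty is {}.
Constraint 1 (Z < X) on D(Z)={4,6,7,8} D(X)={1,3,4,5}: Z {4,6,7,8}->{4}; X {1,3,4,5}->{5}
Constraint 2 (V + Z = X) on D(V)={1,4,7} D(Z)={4} D(X)={5}: V {1,4,7}->{1}
Constraint 3 (W < V) on D(W)={2,3,4,5,6,8} D(V)={1}: W {2,3,4,5,6,8}->{}; V {1}->{}
So after constraint 3: D(Z) = {4}

Answer: {4}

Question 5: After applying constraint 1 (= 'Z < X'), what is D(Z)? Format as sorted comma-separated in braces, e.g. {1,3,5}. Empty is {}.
Constraint 1 (Z < X) on D(Z)={4,6,7,8} D(X)={1,3,4,5}: Z {4,6,7,8}->{4}; X {1,3,4,5}->{5}
So after constraint 1: D(Z) = {4}

Answer: {4}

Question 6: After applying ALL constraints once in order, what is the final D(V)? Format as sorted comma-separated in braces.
Answer: {}

Derivation:
Constraint 1 (Z < X) on D(Z)={4,6,7,8} D(X)={1,3,4,5}: Z {4,6,7,8}->{4}; X {1,3,4,5}->{5}
Constraint 2 (V + Z = X) on D(V)={1,4,7} D(Z)={4} D(X)={5}: V {1,4,7}->{1}
Constraint 3 (W < V) on D(W)={2,3,4,5,6,8} D(V)={1}: W {2,3,4,5,6,8}->{}; V {1}->{}
Constraint 4 (V != W) on D(V)={} D(W)={}: no change
So after all 4 constraints: D(V) = {}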